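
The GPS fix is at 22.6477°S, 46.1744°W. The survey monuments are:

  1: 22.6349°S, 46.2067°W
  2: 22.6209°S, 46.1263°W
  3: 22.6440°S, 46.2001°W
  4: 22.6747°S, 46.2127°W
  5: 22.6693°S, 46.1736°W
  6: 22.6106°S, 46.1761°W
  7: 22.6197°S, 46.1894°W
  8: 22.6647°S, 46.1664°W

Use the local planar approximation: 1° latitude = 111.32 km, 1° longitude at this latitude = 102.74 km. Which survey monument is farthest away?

Distances from 22.6477°S, 46.1744°W:
1: 3.6115 km
2: 5.7725 km
3: 2.6724 km
4: 4.9515 km
5: 2.4059 km
6: 4.1337 km
7: 3.4771 km
8: 2.0632 km
Maximum: 2 at 5.7725 km.

2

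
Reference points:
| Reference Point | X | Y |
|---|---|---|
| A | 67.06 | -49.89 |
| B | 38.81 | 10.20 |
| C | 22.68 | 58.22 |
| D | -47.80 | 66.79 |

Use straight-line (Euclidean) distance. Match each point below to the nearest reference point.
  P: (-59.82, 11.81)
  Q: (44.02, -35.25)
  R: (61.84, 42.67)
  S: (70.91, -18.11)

P at (-59.82, 11.81):
  A: 141.09
  B: 98.64
  C: 94.66
  D: 56.28
  → nearest: D (56.28)
Q at (44.02, -35.25):
  A: 27.30
  B: 45.75
  C: 95.88
  D: 137.27
  → nearest: A (27.30)
R at (61.84, 42.67):
  A: 92.71
  B: 39.81
  C: 42.13
  D: 112.26
  → nearest: B (39.81)
S at (70.91, -18.11):
  A: 32.01
  B: 42.80
  C: 90.29
  D: 145.95
  → nearest: A (32.01)

P→D; Q→A; R→B; S→A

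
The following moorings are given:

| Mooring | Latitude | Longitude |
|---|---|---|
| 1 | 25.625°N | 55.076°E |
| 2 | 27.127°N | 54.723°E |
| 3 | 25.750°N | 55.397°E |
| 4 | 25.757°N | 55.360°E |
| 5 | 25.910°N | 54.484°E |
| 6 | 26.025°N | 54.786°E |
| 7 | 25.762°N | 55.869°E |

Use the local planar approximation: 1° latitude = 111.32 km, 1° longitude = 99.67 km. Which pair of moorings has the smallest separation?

Pairwise distances:
1–2: 170.864 km
1–3: 34.889 km
1–4: 31.893 km
1–5: 66.993 km
1–6: 53.087 km
1–7: 80.496 km
2–3: 167.362 km
2–4: 165.196 km
2–5: 137.555 km
2–6: 122.835 km
2–7: 190.095 km
3–4: 3.769 km
3–5: 92.725 km
3–6: 68.160 km
3–7: 47.063 km
4–5: 88.957 km
4–6: 64.522 km
4–7: 50.735 km
5–6: 32.710 km
5–7: 139.023 km
6–7: 111.843 km
Closest pair: 3–4 at 3.769 km.

3 and 4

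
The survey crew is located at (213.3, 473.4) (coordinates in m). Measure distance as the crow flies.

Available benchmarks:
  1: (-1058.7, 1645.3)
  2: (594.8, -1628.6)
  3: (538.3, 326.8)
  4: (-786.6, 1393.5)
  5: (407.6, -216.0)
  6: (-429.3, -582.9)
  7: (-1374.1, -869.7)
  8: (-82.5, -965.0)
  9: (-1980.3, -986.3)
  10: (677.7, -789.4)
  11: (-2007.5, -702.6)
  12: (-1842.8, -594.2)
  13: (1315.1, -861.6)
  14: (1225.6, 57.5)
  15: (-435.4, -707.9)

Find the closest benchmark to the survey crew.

3

Distances from (213.3, 473.4):
1: 1729.5 m
2: 2136.3 m
3: 356.5 m
4: 1358.8 m
5: 716.3 m
6: 1236.4 m
7: 2079.4 m
8: 1468.5 m
9: 2634.9 m
10: 1345.5 m
11: 2513.0 m
12: 2316.7 m
13: 1731.0 m
14: 1094.4 m
15: 1347.7 m
Minimum: 3 at 356.5 m.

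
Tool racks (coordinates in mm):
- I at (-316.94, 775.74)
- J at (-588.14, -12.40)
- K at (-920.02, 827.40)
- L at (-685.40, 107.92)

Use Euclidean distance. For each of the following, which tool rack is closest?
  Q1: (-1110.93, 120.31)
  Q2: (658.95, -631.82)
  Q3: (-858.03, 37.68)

Q1 at (-1110.93, 120.31):
  I: √((793.99)² + (655.43)²) = √(630420.1201 + 429588.4849) = 1029.57 mm
  J: √((522.79)² + (-132.71)²) = √(273309.3841 + 17611.9441) = 539.37 mm
  K: √((190.91)² + (707.09)²) = √(36446.6281 + 499976.2681) = 732.41 mm
  L: √((425.53)² + (-12.39)²) = √(181075.7809 + 153.5121) = 425.71 mm
  → nearest: L (425.71 mm)
Q2 at (658.95, -631.82):
  I: √((-975.89)² + (1407.56)²) = √(952361.2921 + 1981225.1536) = 1712.77 mm
  J: √((-1247.09)² + (619.42)²) = √(1555233.4681 + 383681.1364) = 1392.45 mm
  K: √((-1578.97)² + (1459.22)²) = √(2493146.2609 + 2129323.0084) = 2149.99 mm
  L: √((-1344.35)² + (739.74)²) = √(1807276.9225 + 547215.2676) = 1534.44 mm
  → nearest: J (1392.45 mm)
Q3 at (-858.03, 37.68):
  I: √((541.09)² + (738.06)²) = √(292778.3881 + 544732.5636) = 915.16 mm
  J: √((269.89)² + (-50.08)²) = √(72840.6121 + 2508.0064) = 274.50 mm
  K: √((-61.99)² + (789.72)²) = √(3842.7601 + 623657.6784) = 792.15 mm
  L: √((172.63)² + (70.24)²) = √(29801.1169 + 4933.6576) = 186.37 mm
  → nearest: L (186.37 mm)

Q1→L; Q2→J; Q3→L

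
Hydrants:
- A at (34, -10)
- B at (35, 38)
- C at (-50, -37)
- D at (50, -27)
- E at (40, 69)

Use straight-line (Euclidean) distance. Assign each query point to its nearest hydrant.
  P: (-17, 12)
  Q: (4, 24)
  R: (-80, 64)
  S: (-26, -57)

P→A; Q→B; R→C; S→C

P at (-17, 12):
  A: √((51)² + (-22)²) = √(2601.000 + 484.000) = 55.5
  B: √((52)² + (26)²) = √(2704.000 + 676.000) = 58.1
  C: √((-33)² + (-49)²) = √(1089.000 + 2401.000) = 59.1
  D: √((67)² + (-39)²) = √(4489.000 + 1521.000) = 77.5
  E: √((57)² + (57)²) = √(3249.000 + 3249.000) = 80.6
  → nearest: A (55.5)
Q at (4, 24):
  A: √((30)² + (-34)²) = √(900.000 + 1156.000) = 45.3
  B: √((31)² + (14)²) = √(961.000 + 196.000) = 34.0
  C: √((-54)² + (-61)²) = √(2916.000 + 3721.000) = 81.5
  D: √((46)² + (-51)²) = √(2116.000 + 2601.000) = 68.7
  E: √((36)² + (45)²) = √(1296.000 + 2025.000) = 57.6
  → nearest: B (34.0)
R at (-80, 64):
  A: √((114)² + (-74)²) = √(12996.000 + 5476.000) = 135.9
  B: √((115)² + (-26)²) = √(13225.000 + 676.000) = 117.9
  C: √((30)² + (-101)²) = √(900.000 + 10201.000) = 105.4
  D: √((130)² + (-91)²) = √(16900.000 + 8281.000) = 158.7
  E: √((120)² + (5)²) = √(14400.000 + 25.000) = 120.1
  → nearest: C (105.4)
S at (-26, -57):
  A: √((60)² + (47)²) = √(3600.000 + 2209.000) = 76.2
  B: √((61)² + (95)²) = √(3721.000 + 9025.000) = 112.9
  C: √((-24)² + (20)²) = √(576.000 + 400.000) = 31.2
  D: √((76)² + (30)²) = √(5776.000 + 900.000) = 81.7
  E: √((66)² + (126)²) = √(4356.000 + 15876.000) = 142.2
  → nearest: C (31.2)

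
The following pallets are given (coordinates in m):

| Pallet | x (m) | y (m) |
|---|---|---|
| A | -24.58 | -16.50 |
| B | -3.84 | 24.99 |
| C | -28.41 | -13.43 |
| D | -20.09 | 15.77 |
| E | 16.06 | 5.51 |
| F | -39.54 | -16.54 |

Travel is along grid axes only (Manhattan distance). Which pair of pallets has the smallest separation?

A and C

Pairwise distances:
A–B: 62.23 m
A–C: 6.90 m
A–D: 36.76 m
A–E: 62.65 m
A–F: 15.00 m
B–C: 62.99 m
B–D: 25.47 m
B–E: 39.38 m
B–F: 77.23 m
C–D: 37.52 m
C–E: 63.41 m
C–F: 14.24 m
D–E: 46.41 m
D–F: 51.76 m
E–F: 77.65 m
Closest pair: A–C at 6.90 m.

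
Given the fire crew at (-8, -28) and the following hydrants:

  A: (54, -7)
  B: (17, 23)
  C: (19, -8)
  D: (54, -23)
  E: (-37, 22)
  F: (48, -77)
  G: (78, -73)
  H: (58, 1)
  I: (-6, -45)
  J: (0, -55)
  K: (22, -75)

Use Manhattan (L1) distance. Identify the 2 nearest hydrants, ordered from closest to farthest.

I, J

Distances from (-8, -28):
A: |62| + |21| = 62 + 21 = 83
B: |25| + |51| = 25 + 51 = 76
C: |27| + |20| = 27 + 20 = 47
D: |62| + |5| = 62 + 5 = 67
E: |-29| + |50| = 29 + 50 = 79
F: |56| + |-49| = 56 + 49 = 105
G: |86| + |-45| = 86 + 45 = 131
H: |66| + |29| = 66 + 29 = 95
I: |2| + |-17| = 2 + 17 = 19
J: |8| + |-27| = 8 + 27 = 35
K: |30| + |-47| = 30 + 47 = 77
Sorted: I (19) < J (35) < C (47) < D (67) < …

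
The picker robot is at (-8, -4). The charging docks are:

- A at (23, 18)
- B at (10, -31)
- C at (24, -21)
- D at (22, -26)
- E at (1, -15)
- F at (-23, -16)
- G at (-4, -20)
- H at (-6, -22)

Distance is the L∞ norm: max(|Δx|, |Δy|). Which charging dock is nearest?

Distances from (-8, -4):
A: 31
B: 27
C: 32
D: 30
E: 11
F: 15
G: 16
H: 18
Minimum: E at 11.

E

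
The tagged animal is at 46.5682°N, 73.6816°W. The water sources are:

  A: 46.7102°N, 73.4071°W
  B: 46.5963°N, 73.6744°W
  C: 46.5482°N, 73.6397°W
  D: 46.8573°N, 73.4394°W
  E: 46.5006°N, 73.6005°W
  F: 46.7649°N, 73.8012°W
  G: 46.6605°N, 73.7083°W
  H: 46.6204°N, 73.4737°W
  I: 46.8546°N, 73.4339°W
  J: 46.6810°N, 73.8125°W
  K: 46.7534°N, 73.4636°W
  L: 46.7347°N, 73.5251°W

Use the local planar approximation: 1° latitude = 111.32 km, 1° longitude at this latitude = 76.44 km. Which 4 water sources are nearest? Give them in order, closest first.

B, C, E, G

Distances from 46.5682°N, 73.6816°W:
A: √((0.1420·111.32)² + (0.2745·76.44)²) = √(249.875159 + 440.277057) = 26.2707 km
B: √((0.0281·111.32)² + (0.0072·76.44)²) = √(9.784960 + 0.302905) = 3.1761 km
C: √((-0.0200·111.32)² + (0.0419·76.44)²) = √(4.956857 + 10.258158) = 3.9006 km
D: √((0.2891·111.32)² + (0.2422·76.44)²) = √(1035.720515 + 342.759606) = 37.1279 km
E: √((-0.0676·111.32)² + (0.0811·76.44)²) = √(56.629117 + 38.431122) = 9.7499 km
F: √((0.1967·111.32)² + (-0.1196·76.44)²) = √(479.463018 + 83.580260) = 23.7285 km
G: √((0.0923·111.32)² + (-0.0267·76.44)²) = √(105.572255 + 4.165469) = 10.4756 km
H: √((0.0522·111.32)² + (0.2079·76.44)²) = √(33.766605 + 252.551723) = 16.9209 km
I: √((0.2864·111.32)² + (0.2477·76.44)²) = √(1016.464985 + 358.503475) = 37.0806 km
J: √((0.1128·111.32)² + (-0.1309·76.44)²) = √(157.675637 + 100.119956) = 16.0560 km
K: √((0.1852·111.32)² + (0.2180·76.44)²) = √(425.038588 + 277.686230) = 26.5090 km
L: √((0.1665·111.32)² + (0.1565·76.44)²) = √(343.538070 + 143.110019) = 22.0601 km
Sorted: B (3.1761 km) < C (3.9006 km) < E (9.7499 km) < G (10.4756 km) < J (16.0560 km) < H (16.9209 km) < …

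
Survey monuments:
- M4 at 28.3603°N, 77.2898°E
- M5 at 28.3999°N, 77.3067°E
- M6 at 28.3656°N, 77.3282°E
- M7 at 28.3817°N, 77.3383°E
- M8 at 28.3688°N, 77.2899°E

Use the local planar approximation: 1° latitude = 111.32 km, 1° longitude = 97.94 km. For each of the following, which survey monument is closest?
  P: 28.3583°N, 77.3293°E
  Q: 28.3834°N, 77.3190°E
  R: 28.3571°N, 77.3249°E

P→M6; Q→M7; R→M6

P at 28.3583°N, 77.3293°E:
  M4: √((0.0020·111.32)² + (-0.0395·97.94)²) = √(0.049569 + 14.966298) = 3.8750 km
  M5: √((0.0416·111.32)² + (-0.0226·97.94)²) = √(21.445346 + 4.899334) = 5.1327 km
  M6: √((0.0073·111.32)² + (-0.0011·97.94)²) = √(0.660377 + 0.011607) = 0.8197 km
  M7: √((0.0234·111.32)² + (0.0090·97.94)²) = √(6.785441 + 0.776972) = 2.7500 km
  M8: √((0.0105·111.32)² + (-0.0394·97.94)²) = √(1.366234 + 14.890615) = 4.0320 km
  → nearest: M6 (0.8197 km)
Q at 28.3834°N, 77.3190°E:
  M4: √((-0.0231·111.32)² + (-0.0292·97.94)²) = √(6.612571 + 8.178731) = 3.8459 km
  M5: √((0.0165·111.32)² + (-0.0123·97.94)²) = √(3.373761 + 1.451211) = 2.1966 km
  M6: √((-0.0178·111.32)² + (0.0092·97.94)²) = √(3.926326 + 0.811887) = 2.1767 km
  M7: √((-0.0017·111.32)² + (0.0193·97.94)²) = √(0.035813 + 3.573015) = 1.8997 km
  M8: √((-0.0146·111.32)² + (-0.0291·97.94)²) = √(2.641509 + 8.122808) = 3.2809 km
  → nearest: M7 (1.8997 km)
R at 28.3571°N, 77.3249°E:
  M4: √((0.0032·111.32)² + (-0.0351·97.94)²) = √(0.126896 + 11.817740) = 3.4561 km
  M5: √((0.0428·111.32)² + (-0.0182·97.94)²) = √(22.700422 + 3.177335) = 5.0870 km
  M6: √((0.0085·111.32)² + (0.0033·97.94)²) = √(0.895332 + 0.104460) = 0.9999 km
  M7: √((0.0246·111.32)² + (0.0134·97.94)²) = √(7.499229 + 1.722383) = 3.0367 km
  M8: √((0.0117·111.32)² + (-0.0350·97.94)²) = √(1.696360 + 11.750498) = 3.6670 km
  → nearest: M6 (0.9999 km)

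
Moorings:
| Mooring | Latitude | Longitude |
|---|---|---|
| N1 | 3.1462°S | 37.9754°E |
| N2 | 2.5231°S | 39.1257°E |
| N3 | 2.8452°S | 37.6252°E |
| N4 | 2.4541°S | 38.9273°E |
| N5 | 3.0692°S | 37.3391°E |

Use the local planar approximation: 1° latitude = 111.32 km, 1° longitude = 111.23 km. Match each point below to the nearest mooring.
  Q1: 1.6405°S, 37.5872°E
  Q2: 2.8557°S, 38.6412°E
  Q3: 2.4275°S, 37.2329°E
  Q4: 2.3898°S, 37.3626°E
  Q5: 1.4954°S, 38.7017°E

Q1 at 1.6405°S, 37.5872°E:
  N1: 173.0870 km
  N2: 197.3267 km
  N3: 134.1738 km
  N4: 174.4179 km
  N5: 161.4193 km
  → nearest: N3 (134.1738 km)
Q2 at 2.8557°S, 38.6412°E:
  N1: 80.8097 km
  N2: 65.3841 km
  N3: 113.0157 km
  N4: 54.8756 km
  N5: 146.7697 km
  → nearest: N4 (54.8756 km)
Q3 at 2.4275°S, 37.2329°E:
  N1: 114.9858 km
  N2: 210.8049 km
  N3: 63.7664 km
  N4: 188.4914 km
  N5: 72.4041 km
  → nearest: N3 (63.7664 km)
Q4 at 2.3898°S, 37.3626°E:
  N1: 108.3332 km
  N2: 196.6702 km
  N3: 58.5078 km
  N4: 174.1887 km
  N5: 75.6760 km
  → nearest: N3 (58.5078 km)
Q5 at 1.4954°S, 38.7017°E:
  N1: 200.7405 km
  N2: 123.7432 km
  N3: 192.1339 km
  N4: 109.6329 km
  N5: 231.6559 km
  → nearest: N4 (109.6329 km)

Q1→N3; Q2→N4; Q3→N3; Q4→N3; Q5→N4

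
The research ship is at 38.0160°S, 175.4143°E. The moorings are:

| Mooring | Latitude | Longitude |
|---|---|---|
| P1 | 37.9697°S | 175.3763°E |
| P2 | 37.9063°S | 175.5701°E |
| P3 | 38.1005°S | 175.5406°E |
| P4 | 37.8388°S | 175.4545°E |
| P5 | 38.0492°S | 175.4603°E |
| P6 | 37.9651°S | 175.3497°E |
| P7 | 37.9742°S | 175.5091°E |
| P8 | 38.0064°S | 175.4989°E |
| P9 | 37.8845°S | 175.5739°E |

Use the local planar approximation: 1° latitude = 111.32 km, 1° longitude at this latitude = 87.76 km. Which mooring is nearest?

Distances from 38.0160°S, 175.4143°E:
P1: √((0.0463·111.32)² + (-0.0380·87.76)²) = √(26.564912 + 11.121425) = 6.1389 km
P2: √((0.1097·111.32)² + (0.1558·87.76)²) = √(149.128157 + 186.951148) = 18.3325 km
P3: √((-0.0845·111.32)² + (0.1263·87.76)²) = √(88.482995 + 122.857007) = 14.5375 km
P4: √((0.1772·111.32)² + (0.0402·87.76)²) = √(389.111289 + 12.446445) = 20.0389 km
P5: √((-0.0332·111.32)² + (0.0460·87.76)²) = √(13.659115 + 16.297046) = 5.4732 km
P6: √((0.0509·111.32)² + (-0.0646·87.76)²) = √(32.105686 + 32.140917) = 8.0154 km
P7: √((0.0418·111.32)² + (0.0948·87.76)²) = √(21.652047 + 69.216543) = 9.5325 km
P8: √((0.0096·111.32)² + (0.0846·87.76)²) = √(1.142060 + 55.123141) = 7.5010 km
P9: √((0.1315·111.32)² + (0.1596·87.76)²) = √(214.288024 + 196.181930) = 20.2601 km
Minimum: P5 at 5.4732 km.

P5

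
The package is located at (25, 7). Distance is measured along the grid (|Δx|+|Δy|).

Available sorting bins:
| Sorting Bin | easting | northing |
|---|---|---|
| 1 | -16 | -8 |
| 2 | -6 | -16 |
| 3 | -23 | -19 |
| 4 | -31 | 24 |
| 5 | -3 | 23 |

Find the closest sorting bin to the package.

Distances from (25, 7):
1: |-41| + |-15| = 41 + 15 = 56
2: |-31| + |-23| = 31 + 23 = 54
3: |-48| + |-26| = 48 + 26 = 74
4: |-56| + |17| = 56 + 17 = 73
5: |-28| + |16| = 28 + 16 = 44
Minimum: 5 at 44.

5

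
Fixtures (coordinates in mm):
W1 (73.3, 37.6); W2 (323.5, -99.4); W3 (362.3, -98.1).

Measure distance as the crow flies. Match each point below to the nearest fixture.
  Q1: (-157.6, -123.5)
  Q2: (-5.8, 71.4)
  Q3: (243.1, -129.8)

Q1 at (-157.6, -123.5):
  W1: √((230.9)² + (161.1)²) = √(53314.8100 + 25953.2100) = 281.55 mm
  W2: √((481.1)² + (24.1)²) = √(231457.2100 + 580.8100) = 481.70 mm
  W3: √((519.9)² + (25.4)²) = √(270296.0100 + 645.1600) = 520.52 mm
  → nearest: W1 (281.55 mm)
Q2 at (-5.8, 71.4):
  W1: √((79.1)² + (-33.8)²) = √(6256.8100 + 1142.4400) = 86.02 mm
  W2: √((329.3)² + (-170.8)²) = √(108438.4900 + 29172.6400) = 370.96 mm
  W3: √((368.1)² + (-169.5)²) = √(135497.6100 + 28730.2500) = 405.25 mm
  → nearest: W1 (86.02 mm)
Q3 at (243.1, -129.8):
  W1: √((-169.8)² + (167.4)²) = √(28832.0400 + 28022.7600) = 238.44 mm
  W2: √((80.4)² + (30.4)²) = √(6464.1600 + 924.1600) = 85.96 mm
  W3: √((119.2)² + (31.7)²) = √(14208.6400 + 1004.8900) = 123.34 mm
  → nearest: W2 (85.96 mm)

Q1→W1; Q2→W1; Q3→W2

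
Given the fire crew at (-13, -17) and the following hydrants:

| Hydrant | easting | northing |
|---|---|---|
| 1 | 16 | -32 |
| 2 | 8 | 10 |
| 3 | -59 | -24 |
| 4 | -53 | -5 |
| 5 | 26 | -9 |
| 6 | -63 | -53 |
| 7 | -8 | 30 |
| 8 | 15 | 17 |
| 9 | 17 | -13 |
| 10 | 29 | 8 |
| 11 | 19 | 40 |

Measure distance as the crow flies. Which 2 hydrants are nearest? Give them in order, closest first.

Distances from (-13, -17):
1: √((29)² + (-15)²) = √(841.000 + 225.000) = 32.6
2: √((21)² + (27)²) = √(441.000 + 729.000) = 34.2
3: √((-46)² + (-7)²) = √(2116.000 + 49.000) = 46.5
4: √((-40)² + (12)²) = √(1600.000 + 144.000) = 41.8
5: √((39)² + (8)²) = √(1521.000 + 64.000) = 39.8
6: √((-50)² + (-36)²) = √(2500.000 + 1296.000) = 61.6
7: √((5)² + (47)²) = √(25.000 + 2209.000) = 47.3
8: √((28)² + (34)²) = √(784.000 + 1156.000) = 44.0
9: √((30)² + (4)²) = √(900.000 + 16.000) = 30.3
10: √((42)² + (25)²) = √(1764.000 + 625.000) = 48.9
11: √((32)² + (57)²) = √(1024.000 + 3249.000) = 65.4
Sorted: 9 (30.3) < 1 (32.6) < 2 (34.2) < 5 (39.8) < …

9, 1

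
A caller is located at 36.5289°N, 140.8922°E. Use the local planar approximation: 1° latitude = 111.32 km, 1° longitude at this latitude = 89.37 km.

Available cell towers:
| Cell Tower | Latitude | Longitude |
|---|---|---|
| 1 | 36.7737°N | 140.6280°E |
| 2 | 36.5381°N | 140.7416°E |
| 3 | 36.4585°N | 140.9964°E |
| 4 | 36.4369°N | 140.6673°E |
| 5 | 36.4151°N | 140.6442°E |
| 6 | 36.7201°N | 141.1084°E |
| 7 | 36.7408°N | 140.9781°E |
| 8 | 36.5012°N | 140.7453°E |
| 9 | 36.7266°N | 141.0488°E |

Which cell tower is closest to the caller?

Distances from 36.5289°N, 140.8922°E:
1: √((0.2448·111.32)² + (-0.2642·89.37)²) = √(742.624413 + 557.505482) = 36.0573 km
2: √((0.0092·111.32)² + (-0.1506·89.37)²) = √(1.048871 + 181.147965) = 13.4980 km
3: √((-0.0704·111.32)² + (0.1042·89.37)²) = √(61.417440 + 86.719937) = 12.1712 km
4: √((-0.0920·111.32)² + (-0.2249·89.37)²) = √(104.887093 + 403.982383) = 22.5581 km
5: √((-0.1138·111.32)² + (-0.2480·89.37)²) = √(160.483697 + 491.232257) = 25.5287 km
6: √((0.1912·111.32)² + (0.2162·89.37)²) = √(453.025002 + 373.331723) = 28.7464 km
7: √((0.2119·111.32)² + (0.0859·89.37)²) = √(556.427145 + 58.934533) = 24.8065 km
8: √((-0.0277·111.32)² + (-0.1469·89.37)²) = √(9.508367 + 172.356278) = 13.4857 km
9: √((0.1977·111.32)² + (0.1566·89.37)²) = √(484.350479 + 195.869598) = 26.0810 km
Minimum: 3 at 12.1712 km.

3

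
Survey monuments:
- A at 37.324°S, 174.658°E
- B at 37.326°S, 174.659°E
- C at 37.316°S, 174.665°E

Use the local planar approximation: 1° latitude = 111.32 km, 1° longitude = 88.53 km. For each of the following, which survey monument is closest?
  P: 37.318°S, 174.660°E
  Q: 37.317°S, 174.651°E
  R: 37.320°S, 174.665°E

P→C; Q→A; R→C

P at 37.318°S, 174.660°E:
  A: √((-0.006·111.32)² + (-0.002·88.53)²) = √(0.44612 + 0.03135) = 0.691 km
  B: √((-0.008·111.32)² + (-0.001·88.53)²) = √(0.79310 + 0.00784) = 0.895 km
  C: √((0.002·111.32)² + (0.005·88.53)²) = √(0.04957 + 0.19594) = 0.495 km
  → nearest: C (0.495 km)
Q at 37.317°S, 174.651°E:
  A: √((-0.007·111.32)² + (0.007·88.53)²) = √(0.60721 + 0.38404) = 0.996 km
  B: √((-0.009·111.32)² + (0.008·88.53)²) = √(1.00376 + 0.50160) = 1.227 km
  C: √((0.001·111.32)² + (0.014·88.53)²) = √(0.01239 + 1.53616) = 1.244 km
  → nearest: A (0.996 km)
R at 37.320°S, 174.665°E:
  A: √((-0.004·111.32)² + (-0.007·88.53)²) = √(0.19827 + 0.38404) = 0.763 km
  B: √((-0.006·111.32)² + (-0.006·88.53)²) = √(0.44612 + 0.28215) = 0.853 km
  C: √((0.004·111.32)² + (0.000·88.53)²) = √(0.19827 + 0.00000) = 0.445 km
  → nearest: C (0.445 km)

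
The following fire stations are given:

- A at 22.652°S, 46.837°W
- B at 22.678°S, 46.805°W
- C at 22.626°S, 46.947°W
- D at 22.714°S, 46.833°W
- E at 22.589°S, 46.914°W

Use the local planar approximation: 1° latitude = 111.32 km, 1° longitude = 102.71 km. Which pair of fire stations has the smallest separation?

A and B

Pairwise distances:
A–B: √((-0.026·111.32)² + (0.032·102.71)²) = √(8.37709 + 10.80253) = 4.379 km
A–C: √((0.026·111.32)² + (-0.110·102.71)²) = √(8.37709 + 127.64706) = 11.663 km
A–D: √((-0.062·111.32)² + (0.004·102.71)²) = √(47.63540 + 0.16879) = 6.914 km
A–E: √((0.063·111.32)² + (-0.077·102.71)²) = √(49.18441 + 62.54706) = 10.570 km
B–C: √((0.052·111.32)² + (-0.142·102.71)²) = √(33.50835 + 212.71697) = 15.692 km
B–D: √((-0.036·111.32)² + (-0.028·102.71)²) = √(16.06022 + 8.27069) = 4.933 km
B–E: √((0.089·111.32)² + (-0.109·102.71)²) = √(98.15816 + 125.33676) = 14.950 km
C–D: √((-0.088·111.32)² + (0.114·102.71)²) = √(95.96475 + 137.09928) = 15.266 km
C–E: √((0.037·111.32)² + (0.033·102.71)²) = √(16.96484 + 11.48824) = 5.334 km
D–E: √((0.125·111.32)² + (-0.081·102.71)²) = √(193.62722 + 69.21425) = 16.212 km
Closest pair: A–B at 4.379 km.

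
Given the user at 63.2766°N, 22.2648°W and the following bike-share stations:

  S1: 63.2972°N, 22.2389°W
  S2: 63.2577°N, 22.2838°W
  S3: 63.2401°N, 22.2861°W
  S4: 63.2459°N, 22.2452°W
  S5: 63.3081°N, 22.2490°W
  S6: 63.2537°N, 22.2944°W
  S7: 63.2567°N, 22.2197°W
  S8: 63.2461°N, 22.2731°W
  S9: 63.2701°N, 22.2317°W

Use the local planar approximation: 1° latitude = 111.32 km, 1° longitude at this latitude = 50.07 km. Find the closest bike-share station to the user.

S9

Distances from 63.2766°N, 22.2648°W:
S1: 2.6345 km
S2: 2.3090 km
S3: 4.2008 km
S4: 3.5556 km
S5: 3.5947 km
S6: 2.9487 km
S7: 3.1633 km
S8: 3.4206 km
S9: 1.8084 km
Minimum: S9 at 1.8084 km.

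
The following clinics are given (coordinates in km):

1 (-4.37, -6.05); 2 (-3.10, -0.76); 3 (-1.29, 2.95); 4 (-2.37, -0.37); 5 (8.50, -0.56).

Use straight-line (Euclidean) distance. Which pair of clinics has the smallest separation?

Pairwise distances:
1–2: 5.44 km
1–3: 9.51 km
1–4: 6.02 km
1–5: 13.99 km
2–3: 4.13 km
2–4: 0.83 km
2–5: 11.60 km
3–4: 3.49 km
3–5: 10.40 km
4–5: 10.87 km
Closest pair: 2–4 at 0.83 km.

2 and 4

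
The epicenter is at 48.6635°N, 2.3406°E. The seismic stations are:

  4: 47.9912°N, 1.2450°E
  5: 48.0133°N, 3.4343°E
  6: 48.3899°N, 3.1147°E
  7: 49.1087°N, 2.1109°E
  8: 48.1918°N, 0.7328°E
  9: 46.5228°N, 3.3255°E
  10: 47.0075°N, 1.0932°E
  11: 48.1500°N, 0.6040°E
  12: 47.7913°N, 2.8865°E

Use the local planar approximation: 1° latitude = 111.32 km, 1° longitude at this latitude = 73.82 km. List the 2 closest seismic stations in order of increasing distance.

7, 6

Distances from 48.6635°N, 2.3406°E:
4: √((-0.6723·111.32)² + (-1.0956·73.82)²) = √(5601.090861 + 6541.120186) = 110.1917 km
5: √((-0.6502·111.32)² + (1.0937·73.82)²) = √(5238.902617 + 6518.452512) = 108.4313 km
6: √((-0.2736·111.32)² + (0.7741·73.82)²) = √(927.638108 + 3265.443822) = 64.7540 km
7: √((0.4452·111.32)² + (-0.2297·73.82)²) = √(2456.160296 + 287.521332) = 52.3802 km
8: √((-0.4717·111.32)² + (-1.6078·73.82)²) = √(2757.262713 + 14086.792919) = 129.7847 km
9: √((-2.1407·111.32)² + (0.9849·73.82)²) = √(56788.188266 + 5286.063265) = 249.1470 km
10: √((-1.6560·111.32)² + (-1.2474·73.82)²) = √(33983.418221 + 8479.291412) = 206.0648 km
11: √((-0.5135·111.32)² + (-1.7366·73.82)²) = √(3267.587990 + 16434.166214) = 140.3629 km
12: √((-0.8722·111.32)² + (0.5459·73.82)²) = √(9427.109682 + 1623.956046) = 105.1240 km
Sorted: 7 (52.3802 km) < 6 (64.7540 km) < 12 (105.1240 km) < 5 (108.4313 km) < …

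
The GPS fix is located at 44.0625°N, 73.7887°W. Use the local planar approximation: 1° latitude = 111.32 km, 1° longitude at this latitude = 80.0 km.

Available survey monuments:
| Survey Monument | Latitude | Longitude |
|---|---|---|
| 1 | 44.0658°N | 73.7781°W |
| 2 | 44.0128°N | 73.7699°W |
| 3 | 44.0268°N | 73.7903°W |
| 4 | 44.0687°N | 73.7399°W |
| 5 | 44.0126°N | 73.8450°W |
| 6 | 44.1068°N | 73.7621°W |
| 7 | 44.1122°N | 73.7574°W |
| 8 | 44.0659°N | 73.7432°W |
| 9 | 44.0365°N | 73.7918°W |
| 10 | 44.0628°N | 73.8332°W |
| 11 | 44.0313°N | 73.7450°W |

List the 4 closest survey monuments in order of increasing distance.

Distances from 44.0625°N, 73.7887°W:
1: 0.9242 km
2: 5.7334 km
3: 3.9762 km
4: 3.9645 km
5: 7.1514 km
6: 5.3710 km
7: 6.0729 km
8: 3.6596 km
9: 2.9049 km
10: 3.5602 km
11: 4.9280 km
Sorted: 1 (0.9242 km) < 9 (2.9049 km) < 10 (3.5602 km) < 8 (3.6596 km) < 4 (3.9645 km) < 3 (3.9762 km) < …

1, 9, 10, 8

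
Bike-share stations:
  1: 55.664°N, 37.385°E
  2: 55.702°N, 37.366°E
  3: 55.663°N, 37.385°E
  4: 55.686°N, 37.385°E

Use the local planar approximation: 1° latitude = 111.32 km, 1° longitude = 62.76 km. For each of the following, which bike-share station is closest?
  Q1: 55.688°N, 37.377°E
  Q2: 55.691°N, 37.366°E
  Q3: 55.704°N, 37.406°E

Q1 at 55.688°N, 37.377°E:
  1: √((-0.024·111.32)² + (0.008·62.76)²) = √(7.13787 + 0.25208) = 2.718 km
  2: √((0.014·111.32)² + (-0.011·62.76)²) = √(2.42886 + 0.47660) = 1.705 km
  3: √((-0.025·111.32)² + (0.008·62.76)²) = √(7.74509 + 0.25208) = 2.828 km
  4: √((-0.002·111.32)² + (0.008·62.76)²) = √(0.04957 + 0.25208) = 0.549 km
  → nearest: 4 (0.549 km)
Q2 at 55.691°N, 37.366°E:
  1: √((-0.027·111.32)² + (0.019·62.76)²) = √(9.03387 + 1.42191) = 3.234 km
  2: √((0.011·111.32)² + (0.000·62.76)²) = √(1.49945 + 0.00000) = 1.225 km
  3: √((-0.028·111.32)² + (0.019·62.76)²) = √(9.71544 + 1.42191) = 3.337 km
  4: √((-0.005·111.32)² + (0.019·62.76)²) = √(0.30980 + 1.42191) = 1.316 km
  → nearest: 2 (1.225 km)
Q3 at 55.704°N, 37.406°E:
  1: √((-0.040·111.32)² + (-0.021·62.76)²) = √(19.82743 + 1.73702) = 4.644 km
  2: √((-0.002·111.32)² + (-0.040·62.76)²) = √(0.04957 + 6.30211) = 2.520 km
  3: √((-0.041·111.32)² + (-0.021·62.76)²) = √(20.83119 + 1.73702) = 4.751 km
  4: √((-0.018·111.32)² + (-0.021·62.76)²) = √(4.01505 + 1.73702) = 2.398 km
  → nearest: 4 (2.398 km)

Q1→4; Q2→2; Q3→4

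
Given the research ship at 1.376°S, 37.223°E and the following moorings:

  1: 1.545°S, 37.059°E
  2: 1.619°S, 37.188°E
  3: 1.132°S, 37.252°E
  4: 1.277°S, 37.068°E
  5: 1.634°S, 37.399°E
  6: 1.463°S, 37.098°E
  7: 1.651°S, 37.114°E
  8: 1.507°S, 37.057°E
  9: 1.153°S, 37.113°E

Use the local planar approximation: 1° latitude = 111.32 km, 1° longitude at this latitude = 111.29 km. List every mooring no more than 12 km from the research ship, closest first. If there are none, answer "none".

Distances from 1.376°S, 37.223°E:
1: √((-0.169·111.32)² + (-0.164·111.29)²) = √(353.93198 + 333.11944) = 26.212 km
2: √((-0.243·111.32)² + (-0.035·111.29)²) = √(731.74362 + 15.17219) = 27.330 km
3: √((0.244·111.32)² + (0.029·111.29)²) = √(737.77859 + 10.41618) = 27.353 km
4: √((0.099·111.32)² + (-0.155·111.29)²) = √(121.45539 + 297.56078) = 20.470 km
5: √((-0.258·111.32)² + (0.176·111.29)²) = √(824.87057 + 383.65214) = 34.764 km
6: √((-0.087·111.32)² + (-0.125·111.29)²) = √(93.79613 + 193.52288) = 16.950 km
7: √((-0.275·111.32)² + (-0.109·111.29)²) = √(937.15577 + 147.15170) = 32.929 km
8: √((-0.131·111.32)² + (-0.166·111.29)²) = √(212.66156 + 341.29385) = 23.536 km
9: √((0.223·111.32)² + (-0.110·111.29)²) = √(616.24885 + 149.86412) = 27.679 km
Threshold 12 km: none within range.

none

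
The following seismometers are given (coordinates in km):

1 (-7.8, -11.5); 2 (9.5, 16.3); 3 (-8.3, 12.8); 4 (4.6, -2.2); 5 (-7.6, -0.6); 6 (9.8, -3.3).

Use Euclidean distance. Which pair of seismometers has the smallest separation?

4 and 6

Pairwise distances:
4–6: √((5.2)² + (-1.1)²) = √(27.040 + 1.210) = 5.3 km
1–5: √((0.2)² + (10.9)²) = √(0.040 + 118.810) = 10.9 km
4–5: √((-12.2)² + (1.6)²) = √(148.840 + 2.560) = 12.3 km
3–5: √((0.7)² + (-13.4)²) = √(0.490 + 179.560) = 13.4 km
1–4: √((12.4)² + (9.3)²) = √(153.760 + 86.490) = 15.5 km
5–6: √((17.4)² + (-2.7)²) = √(302.760 + 7.290) = 17.6 km
2–3: √((-17.8)² + (-3.5)²) = √(316.840 + 12.250) = 18.1 km
2–4: √((-4.9)² + (-18.5)²) = √(24.010 + 342.250) = 19.1 km
1–6: √((17.6)² + (8.2)²) = √(309.760 + 67.240) = 19.4 km
2–6: √((0.3)² + (-19.6)²) = √(0.090 + 384.160) = 19.6 km
3–4: √((12.9)² + (-15.0)²) = √(166.410 + 225.000) = 19.8 km
2–5: √((-17.1)² + (-16.9)²) = √(292.410 + 285.610) = 24.0 km
3–6: √((18.1)² + (-16.1)²) = √(327.610 + 259.210) = 24.2 km
1–3: √((-0.5)² + (24.3)²) = √(0.250 + 590.490) = 24.3 km
1–2: √((17.3)² + (27.8)²) = √(299.290 + 772.840) = 32.7 km
Closest pair: 4–6 at 5.3 km.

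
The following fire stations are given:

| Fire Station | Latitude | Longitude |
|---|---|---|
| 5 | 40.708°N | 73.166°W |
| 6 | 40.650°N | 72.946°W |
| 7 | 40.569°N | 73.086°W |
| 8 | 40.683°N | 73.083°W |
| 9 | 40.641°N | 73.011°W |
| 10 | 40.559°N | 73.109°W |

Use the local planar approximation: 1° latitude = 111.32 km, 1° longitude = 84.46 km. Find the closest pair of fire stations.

Pairwise distances:
5–6: 19.671 km
5–7: 16.884 km
5–8: 7.542 km
5–9: 15.067 km
5–10: 17.271 km
6–7: 14.870 km
6–8: 12.140 km
6–9: 5.581 km
6–10: 17.092 km
7–8: 12.693 km
7–9: 10.216 km
7–10: 2.239 km
8–9: 7.671 km
8–10: 13.977 km
9–10: 12.322 km
Closest pair: 7–10 at 2.239 km.

7 and 10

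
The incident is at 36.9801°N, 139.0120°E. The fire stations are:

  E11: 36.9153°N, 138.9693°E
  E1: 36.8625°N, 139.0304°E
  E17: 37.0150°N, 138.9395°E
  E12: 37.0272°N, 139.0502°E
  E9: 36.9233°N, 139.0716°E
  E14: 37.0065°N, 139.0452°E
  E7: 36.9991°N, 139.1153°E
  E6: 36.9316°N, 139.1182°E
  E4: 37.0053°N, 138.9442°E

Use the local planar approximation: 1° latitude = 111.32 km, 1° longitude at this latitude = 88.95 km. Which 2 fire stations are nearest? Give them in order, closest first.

Distances from 36.9801°N, 139.0120°E:
E11: √((-0.0648·111.32)² + (-0.0427·88.95)²) = √(52.035102 + 14.426057) = 8.1524 km
E1: √((-0.1176·111.32)² + (0.0184·88.95)²) = √(171.380355 + 2.678721) = 13.1931 km
E17: √((0.0349·111.32)² + (-0.0725·88.95)²) = √(15.093753 + 41.587989) = 7.5287 km
E12: √((0.0471·111.32)² + (0.0382·88.95)²) = √(27.490853 + 11.545656) = 6.2479 km
E9: √((-0.0568·111.32)² + (0.0596·88.95)²) = √(39.980025 + 28.105054) = 8.2514 km
E14: √((0.0264·111.32)² + (0.0332·88.95)²) = √(8.636828 + 8.721036) = 4.1663 km
E7: √((0.0190·111.32)² + (0.1033·88.95)²) = √(4.473563 + 84.429175) = 9.4288 km
E6: √((-0.0485·111.32)² + (0.1062·88.95)²) = √(29.149417 + 89.236173) = 10.8805 km
E4: √((0.0252·111.32)² + (-0.0678·88.95)²) = √(7.869506 + 36.370669) = 6.6513 km
Sorted: E14 (4.1663 km) < E12 (6.2479 km) < E4 (6.6513 km) < E17 (7.5287 km) < …

E14, E12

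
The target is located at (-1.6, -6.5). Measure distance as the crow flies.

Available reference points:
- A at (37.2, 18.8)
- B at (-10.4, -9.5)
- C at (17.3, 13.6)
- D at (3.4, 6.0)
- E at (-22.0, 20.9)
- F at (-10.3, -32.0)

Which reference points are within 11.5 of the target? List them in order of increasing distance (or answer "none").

B

Distances from (-1.6, -6.5):
A: 46.3
B: 9.3
C: 27.6
D: 13.5
E: 34.2
F: 26.9
Threshold 11.5: B (9.3) is within range.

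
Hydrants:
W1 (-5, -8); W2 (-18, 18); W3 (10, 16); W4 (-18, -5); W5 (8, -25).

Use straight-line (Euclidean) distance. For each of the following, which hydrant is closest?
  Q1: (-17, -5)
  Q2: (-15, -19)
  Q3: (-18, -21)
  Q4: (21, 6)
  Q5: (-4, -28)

Q1 at (-17, -5):
  W1: 12.369
  W2: 23.022
  W3: 34.205
  W4: 1.000
  W5: 32.016
  → nearest: W4 (1.000)
Q2 at (-15, -19):
  W1: 14.866
  W2: 37.121
  W3: 43.012
  W4: 14.318
  W5: 23.770
  → nearest: W4 (14.318)
Q3 at (-18, -21):
  W1: 18.385
  W2: 39.000
  W3: 46.400
  W4: 16.000
  W5: 26.306
  → nearest: W4 (16.000)
Q4 at (21, 6):
  W1: 29.530
  W2: 40.804
  W3: 14.866
  W4: 40.522
  W5: 33.615
  → nearest: W3 (14.866)
Q5 at (-4, -28):
  W1: 20.025
  W2: 48.083
  W3: 46.174
  W4: 26.926
  W5: 12.369
  → nearest: W5 (12.369)

Q1→W4; Q2→W4; Q3→W4; Q4→W3; Q5→W5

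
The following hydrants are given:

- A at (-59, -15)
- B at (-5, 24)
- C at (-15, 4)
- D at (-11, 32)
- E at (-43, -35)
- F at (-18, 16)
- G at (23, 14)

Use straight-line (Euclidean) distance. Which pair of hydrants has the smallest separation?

Pairwise distances:
A–B: 66.6
A–C: 47.9
A–D: 67.2
A–E: 25.6
A–F: 51.4
A–G: 87.0
B–C: 22.4
B–D: 10.0
B–E: 70.2
B–F: 15.3
B–G: 29.7
C–D: 28.3
C–E: 48.0
C–F: 12.4
C–G: 39.3
D–E: 74.2
D–F: 17.5
D–G: 38.5
E–F: 56.8
E–G: 82.2
F–G: 41.0
Closest pair: B–D at 10.0.

B and D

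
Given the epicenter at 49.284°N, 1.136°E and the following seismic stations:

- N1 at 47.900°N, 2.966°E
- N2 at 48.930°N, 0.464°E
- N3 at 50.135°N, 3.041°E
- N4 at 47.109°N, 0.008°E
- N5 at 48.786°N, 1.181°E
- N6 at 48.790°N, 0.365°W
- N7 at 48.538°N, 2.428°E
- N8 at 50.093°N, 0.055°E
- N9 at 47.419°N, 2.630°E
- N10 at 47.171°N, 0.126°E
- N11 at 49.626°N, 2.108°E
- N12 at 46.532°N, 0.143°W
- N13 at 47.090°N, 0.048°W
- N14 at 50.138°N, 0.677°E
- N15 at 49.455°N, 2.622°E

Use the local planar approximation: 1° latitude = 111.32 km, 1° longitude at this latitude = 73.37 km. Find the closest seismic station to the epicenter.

N5

Distances from 49.284°N, 1.136°E:
N1: √((-1.384·111.32)² + (1.830·73.37)²) = √(23736.60351 + 18027.65414) = 204.363 km
N2: √((-0.354·111.32)² + (-0.672·73.37)²) = √(1552.93372 + 2430.94753) = 63.118 km
N3: √((0.851·111.32)² + (1.905·73.37)²) = √(8974.40192 + 19535.61097) = 168.849 km
N4: √((-2.175·111.32)² + (-1.128·73.37)²) = √(58622.57864 + 6849.44271) = 255.875 km
N5: √((-0.498·111.32)² + (0.045·73.37)²) = √(3073.30088 + 10.90089) = 55.536 km
N6: √((-0.494·111.32)² + (-1.501·73.37)²) = √(3024.12886 + 12128.25788) = 123.095 km
N7: √((-0.746·111.32)² + (1.292·73.37)²) = √(6896.42552 + 8985.91002) = 126.025 km
N8: √((0.809·111.32)² + (-1.081·73.37)²) = √(8110.42175 + 6290.54721) = 120.004 km
N9: √((-1.865·111.32)² + (1.494·73.37)²) = √(43102.65950 + 12015.39999) = 234.772 km
N10: √((-2.113·111.32)² + (-1.010·73.37)²) = √(55328.05323 + 5491.35835) = 246.616 km
N11: √((0.342·111.32)² + (0.972·73.37)²) = √(1449.43454 + 5085.92051) = 80.842 km
N12: √((-2.752·111.32)² + (-1.279·73.37)²) = √(93851.94003 + 8805.98877) = 320.403 km
N13: √((-2.194·111.32)² + (-1.184·73.37)²) = √(59651.26277 + 7546.41080) = 259.225 km
N14: √((0.854·111.32)² + (-0.459·73.37)²) = √(9037.78773 + 1134.12888) = 100.856 km
N15: √((0.171·111.32)² + (1.486·73.37)²) = √(362.35864 + 11887.06553) = 110.677 km
Minimum: N5 at 55.536 km.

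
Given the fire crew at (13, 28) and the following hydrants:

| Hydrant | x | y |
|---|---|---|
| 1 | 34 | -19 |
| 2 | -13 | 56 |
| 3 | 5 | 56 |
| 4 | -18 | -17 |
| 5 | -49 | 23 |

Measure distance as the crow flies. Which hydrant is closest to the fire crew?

Distances from (13, 28):
1: √((21)² + (-47)²) = √(441.000 + 2209.000) = 51.5
2: √((-26)² + (28)²) = √(676.000 + 784.000) = 38.2
3: √((-8)² + (28)²) = √(64.000 + 784.000) = 29.1
4: √((-31)² + (-45)²) = √(961.000 + 2025.000) = 54.6
5: √((-62)² + (-5)²) = √(3844.000 + 25.000) = 62.2
Minimum: 3 at 29.1.

3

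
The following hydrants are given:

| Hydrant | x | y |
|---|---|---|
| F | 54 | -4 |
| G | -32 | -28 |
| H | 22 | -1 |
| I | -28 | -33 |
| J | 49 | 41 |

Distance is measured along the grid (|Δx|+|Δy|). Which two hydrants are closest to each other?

Pairwise distances:
G–I: |4| + |-5| = 4 + 5 = 9
F–H: |-32| + |3| = 32 + 3 = 35
F–J: |-5| + |45| = 5 + 45 = 50
H–J: |27| + |42| = 27 + 42 = 69
G–H: |54| + |27| = 54 + 27 = 81
H–I: |-50| + |-32| = 50 + 32 = 82
F–G: |-86| + |-24| = 86 + 24 = 110
F–I: |-82| + |-29| = 82 + 29 = 111
G–J: |81| + |69| = 81 + 69 = 150
I–J: |77| + |74| = 77 + 74 = 151
Closest pair: G–I at 9.

G and I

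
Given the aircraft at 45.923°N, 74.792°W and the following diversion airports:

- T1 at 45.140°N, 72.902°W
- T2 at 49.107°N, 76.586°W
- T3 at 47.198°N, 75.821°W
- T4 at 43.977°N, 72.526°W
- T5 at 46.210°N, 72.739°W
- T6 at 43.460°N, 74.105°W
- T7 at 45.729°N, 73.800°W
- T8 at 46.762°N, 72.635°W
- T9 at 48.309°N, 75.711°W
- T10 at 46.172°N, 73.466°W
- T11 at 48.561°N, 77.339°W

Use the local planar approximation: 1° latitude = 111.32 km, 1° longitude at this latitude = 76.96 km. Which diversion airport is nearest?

T7

Distances from 45.923°N, 74.792°W:
T1: 169.571 km
T2: 380.384 km
T3: 162.531 km
T4: 278.101 km
T5: 161.197 km
T6: 279.232 km
T7: 79.340 km
T8: 190.473 km
T9: 274.865 km
T10: 105.746 km
T11: 353.072 km
Minimum: T7 at 79.340 km.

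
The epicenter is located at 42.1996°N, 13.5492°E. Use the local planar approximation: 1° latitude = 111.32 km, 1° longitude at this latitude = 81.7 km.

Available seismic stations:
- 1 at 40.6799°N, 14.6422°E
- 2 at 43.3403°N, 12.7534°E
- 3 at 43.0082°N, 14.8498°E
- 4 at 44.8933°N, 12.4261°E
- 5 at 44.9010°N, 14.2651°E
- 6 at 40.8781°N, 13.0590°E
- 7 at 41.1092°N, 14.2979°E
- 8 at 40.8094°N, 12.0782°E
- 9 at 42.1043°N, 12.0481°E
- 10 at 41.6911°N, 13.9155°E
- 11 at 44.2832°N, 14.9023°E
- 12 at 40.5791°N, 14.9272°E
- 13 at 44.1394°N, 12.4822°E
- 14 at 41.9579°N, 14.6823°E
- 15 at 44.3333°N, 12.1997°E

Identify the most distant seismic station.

4

Distances from 42.1996°N, 13.5492°E:
1: √((-1.5197·111.32)² + (1.0930·81.7)²) = √(28619.505282 + 7974.150664) = 191.2947 km
2: √((1.1407·111.32)² + (-0.7958·81.7)²) = √(16124.612194 + 4227.192084) = 142.6598 km
3: √((0.8086·111.32)² + (1.3006·81.7)²) = √(8102.403538 + 11290.979331) = 139.2601 km
4: √((2.6937·111.32)² + (-1.1231·81.7)²) = √(89917.629256 + 8419.396598) = 313.5873 km
5: √((2.7014·111.32)² + (0.7159·81.7)²) = √(90432.426981 + 3420.966630) = 306.3550 km
6: √((-1.3215·111.32)² + (-0.4902·81.7)²) = √(21641.169684 + 1603.949634) = 152.4635 km
7: √((-1.0904·111.32)² + (0.7487·81.7)²) = √(14733.912316 + 3741.620870) = 135.9247 km
8: √((-1.3902·111.32)² + (-1.4710·81.7)²) = √(23949.748858 + 14443.400652) = 195.9417 km
9: √((-0.0953·111.32)² + (-1.5011·81.7)²) = √(112.546553 + 15040.537714) = 123.0979 km
10: √((-0.5085·111.32)² + (0.3663·81.7)²) = √(3204.264143 + 895.607971) = 64.0302 km
11: √((2.0836·111.32)² + (1.3531·81.7)²) = √(53799.110206 + 12220.920000) = 256.9436 km
12: √((-1.6205·111.32)² + (1.3780·81.7)²) = √(32542.016883 + 12674.841823) = 212.6426 km
13: √((1.9398·111.32)² + (-1.0670·81.7)²) = √(46629.451330 + 7599.288841) = 232.8707 km
14: √((-0.2417·111.32)² + (1.1331·81.7)²) = √(723.935204 + 8569.995466) = 96.4050 km
15: √((2.1337·111.32)² + (-1.3495·81.7)²) = √(56417.405451 + 12155.977592) = 261.8652 km
Maximum: 4 at 313.5873 km.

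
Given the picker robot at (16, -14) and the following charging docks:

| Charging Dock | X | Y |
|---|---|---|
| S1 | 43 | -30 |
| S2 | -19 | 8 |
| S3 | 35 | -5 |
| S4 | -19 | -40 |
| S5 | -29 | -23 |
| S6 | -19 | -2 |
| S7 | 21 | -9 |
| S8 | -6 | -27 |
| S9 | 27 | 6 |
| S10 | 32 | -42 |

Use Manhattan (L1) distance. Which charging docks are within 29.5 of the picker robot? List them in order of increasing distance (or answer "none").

S7, S3

Distances from (16, -14):
S1: 43
S2: 57
S3: 28
S4: 61
S5: 54
S6: 47
S7: 10
S8: 35
S9: 31
S10: 44
Threshold 29.5: S7 (10), S3 (28) are within range.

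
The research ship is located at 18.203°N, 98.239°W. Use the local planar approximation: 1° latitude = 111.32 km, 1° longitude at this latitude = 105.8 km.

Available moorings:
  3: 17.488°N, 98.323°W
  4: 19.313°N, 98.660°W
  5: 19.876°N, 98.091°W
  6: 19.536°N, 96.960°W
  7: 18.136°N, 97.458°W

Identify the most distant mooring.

Distances from 18.203°N, 98.239°W:
3: 80.088 km
4: 131.348 km
5: 186.895 km
6: 200.824 km
7: 82.966 km
Maximum: 6 at 200.824 km.

6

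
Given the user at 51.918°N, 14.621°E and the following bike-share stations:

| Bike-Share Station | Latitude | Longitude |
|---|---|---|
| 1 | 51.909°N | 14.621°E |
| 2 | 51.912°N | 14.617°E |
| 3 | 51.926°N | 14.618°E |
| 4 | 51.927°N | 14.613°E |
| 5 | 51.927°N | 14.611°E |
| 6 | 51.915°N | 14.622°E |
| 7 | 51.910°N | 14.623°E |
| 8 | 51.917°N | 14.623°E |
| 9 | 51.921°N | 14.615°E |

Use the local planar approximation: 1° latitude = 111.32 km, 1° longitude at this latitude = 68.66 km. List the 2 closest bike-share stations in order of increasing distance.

8, 6

Distances from 51.918°N, 14.621°E:
1: 1.002 km
2: 0.722 km
3: 0.914 km
4: 1.143 km
5: 1.215 km
6: 0.341 km
7: 0.901 km
8: 0.177 km
9: 0.530 km
Sorted: 8 (0.177 km) < 6 (0.341 km) < 9 (0.530 km) < 2 (0.722 km) < …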